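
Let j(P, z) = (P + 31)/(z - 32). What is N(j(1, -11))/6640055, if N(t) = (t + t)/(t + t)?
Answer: 1/6640055 ≈ 1.5060e-7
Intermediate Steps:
j(P, z) = (31 + P)/(-32 + z)
N(t) = 1 (N(t) = (2*t)/((2*t)) = (2*t)*(1/(2*t)) = 1)
N(j(1, -11))/6640055 = 1/6640055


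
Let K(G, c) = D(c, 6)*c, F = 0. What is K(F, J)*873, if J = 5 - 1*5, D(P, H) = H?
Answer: 0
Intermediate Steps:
J = 0 (J = 5 - 5 = 0)
K(G, c) = 6*c
K(F, J)*873 = (6*0)*873 = 0*873 = 0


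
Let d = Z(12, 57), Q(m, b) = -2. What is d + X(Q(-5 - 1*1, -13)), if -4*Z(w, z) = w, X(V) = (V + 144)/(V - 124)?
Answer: -260/63 ≈ -4.1270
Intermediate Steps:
X(V) = (144 + V)/(-124 + V)
Z(w, z) = -w/4
d = -3 (d = -¼*12 = -3)
d + X(Q(-5 - 1*1, -13)) = -3 + (144 - 2)/(-124 - 2) = -3 + 142/(-126) = -3 - 1/126*142 = -3 - 71/63 = -260/63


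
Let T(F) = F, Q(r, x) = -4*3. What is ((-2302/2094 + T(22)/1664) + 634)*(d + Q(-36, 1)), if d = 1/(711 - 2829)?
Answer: -14013251728357/1844998272 ≈ -7595.3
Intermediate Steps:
d = -1/2118 (d = 1/(-2118) = -1/2118 ≈ -0.00047214)
Q(r, x) = -12
((-2302/2094 + T(22)/1664) + 634)*(d + Q(-36, 1)) = ((-2302/2094 + 22/1664) + 634)*(-1/2118 - 12) = ((-2302*1/2094 + 22*(1/1664)) + 634)*(-25417/2118) = ((-1151/1047 + 11/832) + 634)*(-25417/2118) = (-946115/871104 + 634)*(-25417/2118) = (551333821/871104)*(-25417/2118) = -14013251728357/1844998272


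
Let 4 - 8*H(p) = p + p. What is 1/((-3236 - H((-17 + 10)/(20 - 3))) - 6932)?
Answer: -68/691465 ≈ -9.8342e-5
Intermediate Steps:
H(p) = ½ - p/4 (H(p) = ½ - (p + p)/8 = ½ - p/4)
1/((-3236 - H((-17 + 10)/(20 - 3))) - 6932) = 1/((-3236 - (½ - (-17 + 10)/(4*(20 - 3)))) - 6932) = 1/((-3236 - (½ - (-7)/(4*17))) - 6932) = 1/((-3236 - (½ - ¼*(-7/17))) - 6932) = 1/((-3236 - (½ + 7/68)) - 6932) = 1/((-3236 - 1*41/68) - 6932) = 1/((-3236 - 41/68) - 6932) = 1/(-220089/68 - 6932) = 1/(-691465/68) = -68/691465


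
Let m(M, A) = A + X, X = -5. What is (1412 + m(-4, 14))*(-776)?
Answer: -1102696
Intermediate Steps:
m(M, A) = -5 + A (m(M, A) = A - 5 = -5 + A)
(1412 + m(-4, 14))*(-776) = (1412 + (-5 + 14))*(-776) = (1412 + 9)*(-776) = 1421*(-776) = -1102696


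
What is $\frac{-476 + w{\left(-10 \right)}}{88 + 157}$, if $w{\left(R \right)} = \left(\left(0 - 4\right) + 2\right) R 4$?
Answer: $- \frac{396}{245} \approx -1.6163$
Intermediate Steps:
$w{\left(R \right)} = - 8 R$ ($w{\left(R \right)} = \left(-4 + 2\right) R 4 = - 2 R 4 = - 8 R$)
$\frac{-476 + w{\left(-10 \right)}}{88 + 157} = \frac{-476 - -80}{88 + 157} = \frac{-476 + 80}{245} = \left(-396\right) \frac{1}{245} = - \frac{396}{245}$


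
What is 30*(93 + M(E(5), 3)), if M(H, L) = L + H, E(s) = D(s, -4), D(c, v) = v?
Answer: 2760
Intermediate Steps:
E(s) = -4
M(H, L) = H + L
30*(93 + M(E(5), 3)) = 30*(93 + (-4 + 3)) = 30*(93 - 1) = 30*92 = 2760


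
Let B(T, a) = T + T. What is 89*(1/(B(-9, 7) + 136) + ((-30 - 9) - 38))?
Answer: -808565/118 ≈ -6852.2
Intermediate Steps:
B(T, a) = 2*T
89*(1/(B(-9, 7) + 136) + ((-30 - 9) - 38)) = 89*(1/(2*(-9) + 136) + ((-30 - 9) - 38)) = 89*(1/(-18 + 136) + (-39 - 38)) = 89*(1/118 - 77) = 89*(-9085/118) = -808565/118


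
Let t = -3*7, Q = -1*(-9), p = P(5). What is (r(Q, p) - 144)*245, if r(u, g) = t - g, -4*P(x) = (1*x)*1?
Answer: -160475/4 ≈ -40119.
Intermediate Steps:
P(x) = -x/4 (P(x) = -1*x/4 = -x/4)
p = -5/4 (p = -¼*5 = -5/4 ≈ -1.2500)
Q = 9
t = -21
r(u, g) = -21 - g
(r(Q, p) - 144)*245 = ((-21 - 1*(-5/4)) - 144)*245 = ((-21 + 5/4) - 144)*245 = (-79/4 - 144)*245 = -655/4*245 = -160475/4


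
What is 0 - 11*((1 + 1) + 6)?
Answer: -88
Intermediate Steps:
0 - 11*((1 + 1) + 6) = 0 - 11*(2 + 6) = 0 - 11*8 = 0 - 88 = -88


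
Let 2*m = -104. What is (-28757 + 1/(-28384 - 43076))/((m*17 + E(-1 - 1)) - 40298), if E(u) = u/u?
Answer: 2054975221/2942794260 ≈ 0.69831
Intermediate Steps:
m = -52 (m = (1/2)*(-104) = -52)
E(u) = 1
(-28757 + 1/(-28384 - 43076))/((m*17 + E(-1 - 1)) - 40298) = (-28757 + 1/(-28384 - 43076))/((-52*17 + 1) - 40298) = (-28757 + 1/(-71460))/((-884 + 1) - 40298) = (-28757 - 1/71460)/(-883 - 40298) = -2054975221/71460/(-41181) = -2054975221/71460*(-1/41181) = 2054975221/2942794260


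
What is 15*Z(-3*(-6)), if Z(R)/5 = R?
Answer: 1350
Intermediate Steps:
Z(R) = 5*R
15*Z(-3*(-6)) = 15*(5*(-3*(-6))) = 15*(5*18) = 15*90 = 1350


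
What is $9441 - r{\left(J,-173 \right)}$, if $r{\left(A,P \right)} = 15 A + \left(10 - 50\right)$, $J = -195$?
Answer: $12406$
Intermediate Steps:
$r{\left(A,P \right)} = -40 + 15 A$ ($r{\left(A,P \right)} = 15 A - 40 = -40 + 15 A$)
$9441 - r{\left(J,-173 \right)} = 9441 - \left(-40 + 15 \left(-195\right)\right) = 9441 - \left(-40 - 2925\right) = 9441 - -2965 = 9441 + 2965 = 12406$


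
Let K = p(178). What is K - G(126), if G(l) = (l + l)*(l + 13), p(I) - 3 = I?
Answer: -34847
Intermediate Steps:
p(I) = 3 + I
K = 181 (K = 3 + 178 = 181)
G(l) = 2*l*(13 + l) (G(l) = (2*l)*(13 + l) = 2*l*(13 + l))
K - G(126) = 181 - 2*126*(13 + 126) = 181 - 2*126*139 = 181 - 1*35028 = 181 - 35028 = -34847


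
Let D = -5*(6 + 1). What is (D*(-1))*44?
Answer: 1540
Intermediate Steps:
D = -35 (D = -5*7 = -35)
(D*(-1))*44 = -35*(-1)*44 = 35*44 = 1540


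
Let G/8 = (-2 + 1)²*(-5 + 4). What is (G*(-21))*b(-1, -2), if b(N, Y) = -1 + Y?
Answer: -504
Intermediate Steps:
G = -8 (G = 8*((-2 + 1)²*(-5 + 4)) = 8*((-1)²*(-1)) = 8*(1*(-1)) = 8*(-1) = -8)
(G*(-21))*b(-1, -2) = (-8*(-21))*(-1 - 2) = 168*(-3) = -504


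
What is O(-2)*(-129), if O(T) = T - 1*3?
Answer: 645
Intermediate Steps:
O(T) = -3 + T (O(T) = T - 3 = -3 + T)
O(-2)*(-129) = (-3 - 2)*(-129) = -5*(-129) = 645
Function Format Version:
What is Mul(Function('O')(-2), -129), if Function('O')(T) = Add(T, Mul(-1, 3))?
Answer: 645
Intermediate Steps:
Function('O')(T) = Add(-3, T) (Function('O')(T) = Add(T, -3) = Add(-3, T))
Mul(Function('O')(-2), -129) = Mul(Add(-3, -2), -129) = Mul(-5, -129) = 645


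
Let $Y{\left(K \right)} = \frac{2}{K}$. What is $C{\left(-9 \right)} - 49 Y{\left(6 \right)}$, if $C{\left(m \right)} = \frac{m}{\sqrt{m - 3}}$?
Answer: $- \frac{49}{3} + \frac{3 i \sqrt{3}}{2} \approx -16.333 + 2.5981 i$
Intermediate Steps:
$C{\left(m \right)} = \frac{m}{\sqrt{-3 + m}}$
$C{\left(-9 \right)} - 49 Y{\left(6 \right)} = - \frac{9}{\sqrt{-3 - 9}} - 49 \cdot \frac{2}{6} = - \frac{9}{2 i \sqrt{3}} - 49 \cdot 2 \cdot \frac{1}{6} = - 9 \left(- \frac{i \sqrt{3}}{6}\right) - \frac{49}{3} = \frac{3 i \sqrt{3}}{2} - \frac{49}{3} = - \frac{49}{3} + \frac{3 i \sqrt{3}}{2}$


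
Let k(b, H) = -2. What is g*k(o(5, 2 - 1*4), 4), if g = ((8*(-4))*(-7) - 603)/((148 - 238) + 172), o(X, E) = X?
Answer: 379/41 ≈ 9.2439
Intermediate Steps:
g = -379/82 (g = (-32*(-7) - 603)/(-90 + 172) = (224 - 603)/82 = -379*1/82 = -379/82 ≈ -4.6219)
g*k(o(5, 2 - 1*4), 4) = -379/82*(-2) = 379/41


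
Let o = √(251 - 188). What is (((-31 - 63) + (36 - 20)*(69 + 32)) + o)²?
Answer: 2316547 + 9132*√7 ≈ 2.3407e+6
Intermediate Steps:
o = 3*√7 (o = √63 = 3*√7 ≈ 7.9373)
(((-31 - 63) + (36 - 20)*(69 + 32)) + o)² = (((-31 - 63) + (36 - 20)*(69 + 32)) + 3*√7)² = ((-94 + 16*101) + 3*√7)² = ((-94 + 1616) + 3*√7)² = (1522 + 3*√7)²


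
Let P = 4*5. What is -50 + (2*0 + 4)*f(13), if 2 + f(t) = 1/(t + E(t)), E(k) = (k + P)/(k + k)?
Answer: -21414/371 ≈ -57.720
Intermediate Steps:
P = 20
E(k) = (20 + k)/(2*k) (E(k) = (k + 20)/(k + k) = (20 + k)/((2*k)) = (20 + k)*(1/(2*k)) = (20 + k)/(2*k))
f(t) = -2 + 1/(t + (20 + t)/(2*t))
-50 + (2*0 + 4)*f(13) = -50 + (2*0 + 4)*(4*(-10 - 1*13²)/(20 + 13 + 2*13²)) = -50 + (0 + 4)*(4*(-10 - 1*169)/(20 + 13 + 2*169)) = -50 + 4*(4*(-10 - 169)/(20 + 13 + 338)) = -50 + 4*(4*(-179)/371) = -50 + 4*(4*(1/371)*(-179)) = -50 + 4*(-716/371) = -50 - 2864/371 = -21414/371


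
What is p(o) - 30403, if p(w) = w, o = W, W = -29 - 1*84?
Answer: -30516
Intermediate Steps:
W = -113 (W = -29 - 84 = -113)
o = -113
p(o) - 30403 = -113 - 30403 = -30516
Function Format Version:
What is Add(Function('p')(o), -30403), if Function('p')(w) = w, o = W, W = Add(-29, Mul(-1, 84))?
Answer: -30516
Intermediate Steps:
W = -113 (W = Add(-29, -84) = -113)
o = -113
Add(Function('p')(o), -30403) = Add(-113, -30403) = -30516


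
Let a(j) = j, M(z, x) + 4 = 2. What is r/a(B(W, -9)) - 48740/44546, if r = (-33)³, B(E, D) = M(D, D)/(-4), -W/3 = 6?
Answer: -1600873972/22273 ≈ -71875.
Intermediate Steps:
W = -18 (W = -3*6 = -18)
M(z, x) = -2 (M(z, x) = -4 + 2 = -2)
B(E, D) = ½ (B(E, D) = -2/(-4) = -2*(-¼) = ½)
r = -35937
r/a(B(W, -9)) - 48740/44546 = -35937/½ - 48740/44546 = -35937*2 - 48740*1/44546 = -71874 - 24370/22273 = -1600873972/22273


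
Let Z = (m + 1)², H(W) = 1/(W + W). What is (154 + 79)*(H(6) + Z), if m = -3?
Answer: 11417/12 ≈ 951.42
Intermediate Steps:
H(W) = 1/(2*W)
Z = 4 (Z = (-3 + 1)² = (-2)² = 4)
(154 + 79)*(H(6) + Z) = (154 + 79)*((½)/6 + 4) = 233*((½)*(⅙) + 4) = 233*(1/12 + 4) = 233*(49/12) = 11417/12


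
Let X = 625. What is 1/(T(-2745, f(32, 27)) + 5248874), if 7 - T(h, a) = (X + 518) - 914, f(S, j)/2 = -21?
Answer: 1/5248652 ≈ 1.9053e-7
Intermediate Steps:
f(S, j) = -42 (f(S, j) = 2*(-21) = -42)
T(h, a) = -222 (T(h, a) = 7 - ((625 + 518) - 914) = 7 - (1143 - 914) = 7 - 1*229 = 7 - 229 = -222)
1/(T(-2745, f(32, 27)) + 5248874) = 1/(-222 + 5248874) = 1/5248652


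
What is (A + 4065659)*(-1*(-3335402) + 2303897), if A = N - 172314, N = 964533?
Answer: 27395026547522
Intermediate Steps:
A = 792219 (A = 964533 - 172314 = 792219)
(A + 4065659)*(-1*(-3335402) + 2303897) = (792219 + 4065659)*(-1*(-3335402) + 2303897) = 4857878*(3335402 + 2303897) = 4857878*5639299 = 27395026547522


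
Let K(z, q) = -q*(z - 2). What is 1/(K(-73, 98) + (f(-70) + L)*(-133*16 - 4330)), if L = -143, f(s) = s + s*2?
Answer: 1/2287024 ≈ 4.3725e-7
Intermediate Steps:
f(s) = 3*s (f(s) = s + 2*s = 3*s)
K(z, q) = -q*(-2 + z)
1/(K(-73, 98) + (f(-70) + L)*(-133*16 - 4330)) = 1/(98*(2 - 1*(-73)) + (3*(-70) - 143)*(-133*16 - 4330)) = 1/(98*(2 + 73) + (-210 - 143)*(-2128 - 4330)) = 1/(98*75 - 353*(-6458)) = 1/(7350 + 2279674) = 1/2287024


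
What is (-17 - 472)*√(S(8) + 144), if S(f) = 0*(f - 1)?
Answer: -5868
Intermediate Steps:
S(f) = 0 (S(f) = 0*(-1 + f) = 0)
(-17 - 472)*√(S(8) + 144) = (-17 - 472)*√(0 + 144) = -489*√144 = -489*12 = -5868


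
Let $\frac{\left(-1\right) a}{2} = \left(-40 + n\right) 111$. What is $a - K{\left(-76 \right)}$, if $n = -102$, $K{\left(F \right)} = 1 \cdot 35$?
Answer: $31489$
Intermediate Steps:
$K{\left(F \right)} = 35$
$a = 31524$ ($a = - 2 \left(-40 - 102\right) 111 = - 2 \left(\left(-142\right) 111\right) = \left(-2\right) \left(-15762\right) = 31524$)
$a - K{\left(-76 \right)} = 31524 - 35 = 31489$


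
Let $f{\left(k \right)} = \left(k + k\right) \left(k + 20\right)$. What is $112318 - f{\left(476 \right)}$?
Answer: $-359874$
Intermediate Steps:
$f{\left(k \right)} = 2 k \left(20 + k\right)$
$112318 - f{\left(476 \right)} = 112318 - 2 \cdot 476 \left(20 + 476\right) = 112318 - 2 \cdot 476 \cdot 496 = 112318 - 472192 = -359874$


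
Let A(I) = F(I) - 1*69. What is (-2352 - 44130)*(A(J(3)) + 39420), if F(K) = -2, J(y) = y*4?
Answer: -1829020218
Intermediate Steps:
J(y) = 4*y
A(I) = -71 (A(I) = -2 - 1*69 = -2 - 69 = -71)
(-2352 - 44130)*(A(J(3)) + 39420) = (-2352 - 44130)*(-71 + 39420) = -46482*39349 = -1829020218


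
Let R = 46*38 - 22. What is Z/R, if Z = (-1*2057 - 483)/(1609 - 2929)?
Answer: 127/113916 ≈ 0.0011149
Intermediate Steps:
Z = 127/66 (Z = (-2057 - 483)/(-1320) = -2540*(-1/1320) = 127/66 ≈ 1.9242)
R = 1726 (R = 1748 - 22 = 1726)
Z/R = (127/66)/1726 = (127/66)*(1/1726) = 127/113916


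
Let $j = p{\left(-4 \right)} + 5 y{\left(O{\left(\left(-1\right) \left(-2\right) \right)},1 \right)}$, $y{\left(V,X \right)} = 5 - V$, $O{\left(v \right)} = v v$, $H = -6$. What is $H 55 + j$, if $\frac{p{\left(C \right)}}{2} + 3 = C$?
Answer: $-339$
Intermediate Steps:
$p{\left(C \right)} = -6 + 2 C$
$O{\left(v \right)} = v^{2}$
$j = -9$ ($j = \left(-6 + 2 \left(-4\right)\right) + 5 \left(5 - \left(\left(-1\right) \left(-2\right)\right)^{2}\right) = \left(-6 - 8\right) + 5 \left(5 - 2^{2}\right) = -14 + 5 \left(5 - 4\right) = -14 + 5 \cdot 1 = -14 + 5 = -9$)
$H 55 + j = \left(-6\right) 55 - 9 = -330 - 9 = -339$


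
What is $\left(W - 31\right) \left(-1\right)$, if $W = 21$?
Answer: $10$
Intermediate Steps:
$\left(W - 31\right) \left(-1\right) = \left(21 - 31\right) \left(-1\right) = \left(-10\right) \left(-1\right) = 10$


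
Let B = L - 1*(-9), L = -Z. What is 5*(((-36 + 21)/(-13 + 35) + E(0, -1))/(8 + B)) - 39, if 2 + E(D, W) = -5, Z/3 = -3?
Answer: -1781/44 ≈ -40.477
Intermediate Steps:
Z = -9 (Z = 3*(-3) = -9)
E(D, W) = -7 (E(D, W) = -2 - 5 = -7)
L = 9 (L = -1*(-9) = 9)
B = 18 (B = 9 - 1*(-9) = 9 + 9 = 18)
5*(((-36 + 21)/(-13 + 35) + E(0, -1))/(8 + B)) - 39 = 5*(((-36 + 21)/(-13 + 35) - 7)/(8 + 18)) - 39 = 5*((-15/22 - 7)/26) - 39 = 5*((-15*1/22 - 7)*(1/26)) - 39 = 5*((-15/22 - 7)*(1/26)) - 39 = 5*(-169/22*1/26) - 39 = 5*(-13/44) - 39 = -65/44 - 39 = -1781/44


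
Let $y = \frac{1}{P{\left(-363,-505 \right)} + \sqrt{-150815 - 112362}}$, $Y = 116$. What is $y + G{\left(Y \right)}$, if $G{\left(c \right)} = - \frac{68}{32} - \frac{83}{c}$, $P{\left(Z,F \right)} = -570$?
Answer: $- \frac{387674983}{136433864} - \frac{i \sqrt{263177}}{588077} \approx -2.8415 - 0.00087235 i$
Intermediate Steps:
$G{\left(c \right)} = - \frac{17}{8} - \frac{83}{c}$ ($G{\left(c \right)} = \left(-68\right) \frac{1}{32} - \frac{83}{c} = - \frac{17}{8} - \frac{83}{c}$)
$y = \frac{1}{-570 + i \sqrt{263177}}$ ($y = \frac{1}{-570 + \sqrt{-150815 - 112362}} = \frac{1}{-570 + \sqrt{-263177}} = \frac{1}{-570 + i \sqrt{263177}} \approx -0.00096926 - 0.00087235 i$)
$y + G{\left(Y \right)} = \left(- \frac{570}{588077} - \frac{i \sqrt{263177}}{588077}\right) - \left(\frac{17}{8} + \frac{83}{116}\right) = \left(- \frac{570}{588077} - \frac{i \sqrt{263177}}{588077}\right) - \frac{659}{232} = - \frac{387674983}{136433864} - \frac{i \sqrt{263177}}{588077}$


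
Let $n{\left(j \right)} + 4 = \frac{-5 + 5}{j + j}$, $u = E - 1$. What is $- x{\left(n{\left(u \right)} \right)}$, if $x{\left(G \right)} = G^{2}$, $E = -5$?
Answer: $-16$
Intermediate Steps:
$u = -6$ ($u = -5 - 1 = -6$)
$n{\left(j \right)} = -4$ ($n{\left(j \right)} = -4 + \frac{-5 + 5}{j + j} = -4 + \frac{0}{2 j} = -4 + 0 \frac{1}{2 j} = -4 + 0 = -4$)
$- x{\left(n{\left(u \right)} \right)} = - \left(-4\right)^{2} = \left(-1\right) 16 = -16$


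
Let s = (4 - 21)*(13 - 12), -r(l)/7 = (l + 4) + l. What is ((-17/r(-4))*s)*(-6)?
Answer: -867/14 ≈ -61.929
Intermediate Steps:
r(l) = -28 - 14*l (r(l) = -7*((l + 4) + l) = -7*((4 + l) + l) = -7*(4 + 2*l) = -28 - 14*l)
s = -17 (s = -17*1 = -17)
((-17/r(-4))*s)*(-6) = (-17/(-28 - 14*(-4))*(-17))*(-6) = (-17/(-28 + 56)*(-17))*(-6) = (-17/28*(-17))*(-6) = (-17*1/28*(-17))*(-6) = -17/28*(-17)*(-6) = (289/28)*(-6) = -867/14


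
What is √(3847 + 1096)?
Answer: √4943 ≈ 70.307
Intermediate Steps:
√(3847 + 1096) = √4943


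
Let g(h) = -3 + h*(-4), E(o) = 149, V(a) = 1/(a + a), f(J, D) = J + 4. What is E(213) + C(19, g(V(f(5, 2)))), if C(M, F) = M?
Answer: 168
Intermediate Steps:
f(J, D) = 4 + J
V(a) = 1/(2*a)
g(h) = -3 - 4*h
E(213) + C(19, g(V(f(5, 2)))) = 149 + 19 = 168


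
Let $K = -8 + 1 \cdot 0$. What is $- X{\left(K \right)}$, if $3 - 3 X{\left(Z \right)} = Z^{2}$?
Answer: $\frac{61}{3} \approx 20.333$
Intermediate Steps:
$K = -8$ ($K = -8 + 0 = -8$)
$X{\left(Z \right)} = 1 - \frac{Z^{2}}{3}$
$- X{\left(K \right)} = - (1 - \frac{\left(-8\right)^{2}}{3}) = - (1 - \frac{64}{3}) = \left(-1\right) \left(- \frac{61}{3}\right) = \frac{61}{3}$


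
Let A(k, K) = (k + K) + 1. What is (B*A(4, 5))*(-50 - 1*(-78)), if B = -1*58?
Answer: -16240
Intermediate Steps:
A(k, K) = 1 + K + k (A(k, K) = (K + k) + 1 = 1 + K + k)
B = -58
(B*A(4, 5))*(-50 - 1*(-78)) = (-58*(1 + 5 + 4))*(-50 - 1*(-78)) = (-58*10)*(-50 + 78) = -580*28 = -16240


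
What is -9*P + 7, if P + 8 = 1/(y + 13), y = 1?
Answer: 1097/14 ≈ 78.357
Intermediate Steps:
P = -111/14 (P = -8 + 1/(1 + 13) = -8 + 1/14 = -111/14 ≈ -7.9286)
-9*P + 7 = -9*(-111/14) + 7 = 999/14 + 7 = 1097/14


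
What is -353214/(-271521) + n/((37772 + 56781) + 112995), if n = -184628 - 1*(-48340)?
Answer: 1008439034/1565378903 ≈ 0.64421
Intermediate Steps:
n = -136288 (n = -184628 + 48340 = -136288)
-353214/(-271521) + n/((37772 + 56781) + 112995) = -353214/(-271521) - 136288/((37772 + 56781) + 112995) = -353214*(-1/271521) - 136288/(94553 + 112995) = 39246/30169 - 136288/207548 = 39246/30169 - 136288*1/207548 = 39246/30169 - 34072/51887 = 1008439034/1565378903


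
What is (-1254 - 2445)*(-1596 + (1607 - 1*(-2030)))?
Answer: -7549659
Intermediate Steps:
(-1254 - 2445)*(-1596 + (1607 - 1*(-2030))) = -3699*(-1596 + (1607 + 2030)) = -3699*(-1596 + 3637) = -3699*2041 = -7549659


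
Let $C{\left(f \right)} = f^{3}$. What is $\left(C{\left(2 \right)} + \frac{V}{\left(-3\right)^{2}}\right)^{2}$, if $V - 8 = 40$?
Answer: $\frac{1600}{9} \approx 177.78$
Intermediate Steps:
$V = 48$ ($V = 8 + 40 = 48$)
$\left(C{\left(2 \right)} + \frac{V}{\left(-3\right)^{2}}\right)^{2} = \left(2^{3} + \frac{48}{\left(-3\right)^{2}}\right)^{2} = \left(8 + \frac{48}{9}\right)^{2} = \left(8 + 48 \cdot \frac{1}{9}\right)^{2} = \left(8 + \frac{16}{3}\right)^{2} = \left(\frac{40}{3}\right)^{2} = \frac{1600}{9}$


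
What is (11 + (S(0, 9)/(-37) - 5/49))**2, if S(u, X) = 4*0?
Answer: 285156/2401 ≈ 118.77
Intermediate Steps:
S(u, X) = 0
(11 + (S(0, 9)/(-37) - 5/49))**2 = (11 + (0/(-37) - 5/49))**2 = (11 + (0*(-1/37) - 5*1/49))**2 = (11 + (0 - 5/49))**2 = (11 - 5/49)**2 = (534/49)**2 = 285156/2401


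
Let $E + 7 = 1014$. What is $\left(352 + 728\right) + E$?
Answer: $2087$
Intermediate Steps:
$E = 1007$ ($E = -7 + 1014 = 1007$)
$\left(352 + 728\right) + E = \left(352 + 728\right) + 1007 = 1080 + 1007 = 2087$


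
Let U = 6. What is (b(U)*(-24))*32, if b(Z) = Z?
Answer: -4608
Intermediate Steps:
(b(U)*(-24))*32 = (6*(-24))*32 = -144*32 = -4608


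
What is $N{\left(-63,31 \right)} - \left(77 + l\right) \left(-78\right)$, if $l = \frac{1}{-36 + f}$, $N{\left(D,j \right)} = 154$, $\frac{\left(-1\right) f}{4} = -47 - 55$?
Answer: $\frac{381933}{62} \approx 6160.2$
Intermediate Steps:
$f = 408$ ($f = - 4 \left(-47 - 55\right) = \left(-4\right) \left(-102\right) = 408$)
$l = \frac{1}{372}$ ($l = \frac{1}{-36 + 408} = \frac{1}{372} \approx 0.0026882$)
$N{\left(-63,31 \right)} - \left(77 + l\right) \left(-78\right) = 154 - \left(77 + \frac{1}{372}\right) \left(-78\right) = 154 - \frac{28645}{372} \left(-78\right) = 154 - - \frac{372385}{62} = 154 + \frac{372385}{62} = \frac{381933}{62}$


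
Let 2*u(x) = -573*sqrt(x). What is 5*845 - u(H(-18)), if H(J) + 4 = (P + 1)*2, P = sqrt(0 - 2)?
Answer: 4225 + 573*sqrt(-2 + 2*I*sqrt(2))/2 ≈ 4470.1 + 473.55*I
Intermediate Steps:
P = I*sqrt(2) (P = sqrt(-2) = I*sqrt(2) ≈ 1.4142*I)
H(J) = -2 + 2*I*sqrt(2) (H(J) = -4 + (I*sqrt(2) + 1)*2 = -4 + (1 + I*sqrt(2))*2 = -4 + (2 + 2*I*sqrt(2)) = -2 + 2*I*sqrt(2))
u(x) = -573*sqrt(x)/2 (u(x) = (-573*sqrt(x))/2 = -573*sqrt(x)/2)
5*845 - u(H(-18)) = 5*845 - (-573)*sqrt(-2 + 2*I*sqrt(2))/2 = 4225 + 573*sqrt(-2 + 2*I*sqrt(2))/2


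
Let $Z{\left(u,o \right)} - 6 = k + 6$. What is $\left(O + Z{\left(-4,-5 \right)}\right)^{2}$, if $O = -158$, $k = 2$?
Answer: $20736$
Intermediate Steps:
$Z{\left(u,o \right)} = 14$ ($Z{\left(u,o \right)} = 6 + \left(2 + 6\right) = 6 + 8 = 14$)
$\left(O + Z{\left(-4,-5 \right)}\right)^{2} = \left(-158 + 14\right)^{2} = \left(-144\right)^{2} = 20736$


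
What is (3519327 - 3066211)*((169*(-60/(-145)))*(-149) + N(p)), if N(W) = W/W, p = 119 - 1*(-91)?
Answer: -136905827588/29 ≈ -4.7209e+9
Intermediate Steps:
p = 210 (p = 119 + 91 = 210)
N(W) = 1
(3519327 - 3066211)*((169*(-60/(-145)))*(-149) + N(p)) = (3519327 - 3066211)*((169*(-60/(-145)))*(-149) + 1) = 453116*((169*(-60*(-1/145)))*(-149) + 1) = 453116*((169*(12/29))*(-149) + 1) = 453116*((2028/29)*(-149) + 1) = 453116*(-302172/29 + 1) = 453116*(-302143/29) = -136905827588/29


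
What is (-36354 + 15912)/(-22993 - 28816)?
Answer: 20442/51809 ≈ 0.39456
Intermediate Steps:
(-36354 + 15912)/(-22993 - 28816) = -20442/(-51809) = -20442*(-1/51809) = 20442/51809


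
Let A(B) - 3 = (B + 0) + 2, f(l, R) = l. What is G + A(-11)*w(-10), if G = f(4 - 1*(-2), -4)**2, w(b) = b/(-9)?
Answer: 88/3 ≈ 29.333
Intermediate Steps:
w(b) = -b/9 (w(b) = b*(-1/9) = -b/9)
A(B) = 5 + B (A(B) = 3 + ((B + 0) + 2) = 3 + (B + 2) = 3 + (2 + B) = 5 + B)
G = 36 (G = (4 - 1*(-2))**2 = (4 + 2)**2 = 6**2 = 36)
G + A(-11)*w(-10) = 36 + (5 - 11)*(-1/9*(-10)) = 36 - 6*10/9 = 36 - 20/3 = 88/3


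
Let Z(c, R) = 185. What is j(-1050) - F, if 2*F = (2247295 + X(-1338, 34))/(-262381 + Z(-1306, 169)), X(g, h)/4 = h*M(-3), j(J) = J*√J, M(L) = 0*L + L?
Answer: 2246887/524392 - 5250*I*√42 ≈ 4.2847 - 34024.0*I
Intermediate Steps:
M(L) = L (M(L) = 0 + L = L)
j(J) = J^(3/2)
X(g, h) = -12*h (X(g, h) = 4*(h*(-3)) = 4*(-3*h) = -12*h)
F = -2246887/524392 (F = ((2247295 - 12*34)/(-262381 + 185))/2 = ((2247295 - 408)/(-262196))/2 = (2246887*(-1/262196))/2 = (½)*(-2246887/262196) = -2246887/524392 ≈ -4.2847)
j(-1050) - F = (-1050)^(3/2) - 1*(-2246887/524392) = -5250*I*√42 + 2246887/524392 = 2246887/524392 - 5250*I*√42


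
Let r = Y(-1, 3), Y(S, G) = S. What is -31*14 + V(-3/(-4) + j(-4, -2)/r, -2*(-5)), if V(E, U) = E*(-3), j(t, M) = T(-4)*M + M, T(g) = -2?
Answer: -1721/4 ≈ -430.25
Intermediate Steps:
r = -1
j(t, M) = -M (j(t, M) = -2*M + M = -M)
V(E, U) = -3*E
-31*14 + V(-3/(-4) + j(-4, -2)/r, -2*(-5)) = -31*14 - 3*(-3/(-4) - 1*(-2)/(-1)) = -434 - 3*(-3*(-¼) + 2*(-1)) = -434 - 3*(¾ - 2) = -434 - 3*(-5/4) = -434 + 15/4 = -1721/4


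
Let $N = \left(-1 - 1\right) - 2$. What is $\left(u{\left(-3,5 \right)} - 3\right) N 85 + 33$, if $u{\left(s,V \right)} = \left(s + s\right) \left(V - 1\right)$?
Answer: $9213$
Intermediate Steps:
$u{\left(s,V \right)} = 2 s \left(-1 + V\right)$
$N = -4$ ($N = -2 - 2 = -4$)
$\left(u{\left(-3,5 \right)} - 3\right) N 85 + 33 = \left(2 \left(-3\right) \left(-1 + 5\right) - 3\right) \left(-4\right) 85 + 33 = \left(2 \left(-3\right) 4 - 3\right) \left(-4\right) 85 + 33 = \left(-24 - 3\right) \left(-4\right) 85 + 33 = \left(-27\right) \left(-4\right) 85 + 33 = 108 \cdot 85 + 33 = 9180 + 33 = 9213$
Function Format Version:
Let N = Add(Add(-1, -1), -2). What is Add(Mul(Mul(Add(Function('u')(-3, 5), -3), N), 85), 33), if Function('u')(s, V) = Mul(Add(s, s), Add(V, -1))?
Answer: 9213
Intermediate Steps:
Function('u')(s, V) = Mul(2, s, Add(-1, V)) (Function('u')(s, V) = Mul(Mul(2, s), Add(-1, V)) = Mul(2, s, Add(-1, V)))
N = -4 (N = Add(-2, -2) = -4)
Add(Mul(Mul(Add(Function('u')(-3, 5), -3), N), 85), 33) = Add(Mul(Mul(Add(Mul(2, -3, Add(-1, 5)), -3), -4), 85), 33) = Add(Mul(Mul(Add(Mul(2, -3, 4), -3), -4), 85), 33) = Add(Mul(Mul(Add(-24, -3), -4), 85), 33) = Add(Mul(Mul(-27, -4), 85), 33) = Add(Mul(108, 85), 33) = Add(9180, 33) = 9213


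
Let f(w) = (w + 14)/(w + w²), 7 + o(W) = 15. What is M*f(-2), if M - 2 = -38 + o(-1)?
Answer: -168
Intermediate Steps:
o(W) = 8 (o(W) = -7 + 15 = 8)
f(w) = (14 + w)/(w + w²)
M = -28 (M = 2 + (-38 + 8) = 2 - 30 = -28)
M*f(-2) = -28*(14 - 2)/((-2)*(1 - 2)) = -(-14)*12/(-1) = -(-14)*(-1)*12 = -28*6 = -168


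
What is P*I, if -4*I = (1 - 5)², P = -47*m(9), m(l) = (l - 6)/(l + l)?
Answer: 94/3 ≈ 31.333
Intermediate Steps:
m(l) = (-6 + l)/(2*l) (m(l) = (-6 + l)/((2*l)) = (-6 + l)*(1/(2*l)) = (-6 + l)/(2*l))
P = -47/6 (P = -47*(-6 + 9)/(2*9) = -47*3/(2*9) = -47*⅙ = -47/6 ≈ -7.8333)
I = -4 (I = -(1 - 5)²/4 = -¼*(-4)² = -¼*16 = -4)
P*I = -47/6*(-4) = 94/3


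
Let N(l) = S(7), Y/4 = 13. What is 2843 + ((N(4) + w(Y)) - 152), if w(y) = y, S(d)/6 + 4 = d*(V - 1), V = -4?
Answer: 2509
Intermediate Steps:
Y = 52 (Y = 4*13 = 52)
S(d) = -24 - 30*d (S(d) = -24 + 6*(d*(-4 - 1)) = -24 + 6*(d*(-5)) = -24 + 6*(-5*d) = -24 - 30*d)
N(l) = -234 (N(l) = -24 - 30*7 = -24 - 210 = -234)
2843 + ((N(4) + w(Y)) - 152) = 2843 + ((-234 + 52) - 152) = 2843 + (-182 - 152) = 2843 - 334 = 2509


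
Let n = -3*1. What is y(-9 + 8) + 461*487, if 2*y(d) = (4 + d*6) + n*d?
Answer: 449015/2 ≈ 2.2451e+5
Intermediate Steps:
n = -3
y(d) = 2 + 3*d/2 (y(d) = ((4 + d*6) - 3*d)/2 = ((4 + 6*d) - 3*d)/2 = (4 + 3*d)/2 = 2 + 3*d/2)
y(-9 + 8) + 461*487 = (2 + 3*(-9 + 8)/2) + 461*487 = (2 + (3/2)*(-1)) + 224507 = (2 - 3/2) + 224507 = 1/2 + 224507 = 449015/2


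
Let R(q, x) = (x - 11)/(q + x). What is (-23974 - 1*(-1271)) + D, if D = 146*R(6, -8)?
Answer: -21316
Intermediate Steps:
R(q, x) = (-11 + x)/(q + x)
D = 1387 (D = 146*((-11 - 8)/(6 - 8)) = 146*(-19/(-2)) = 146*(-½*(-19)) = 146*(19/2) = 1387)
(-23974 - 1*(-1271)) + D = (-23974 - 1*(-1271)) + 1387 = (-23974 + 1271) + 1387 = -22703 + 1387 = -21316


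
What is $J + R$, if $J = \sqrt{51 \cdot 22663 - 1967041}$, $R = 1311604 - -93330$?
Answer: $1404934 + 2 i \sqrt{202807} \approx 1.4049 \cdot 10^{6} + 900.68 i$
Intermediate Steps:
$R = 1404934$ ($R = 1311604 + 93330 = 1404934$)
$J = 2 i \sqrt{202807}$ ($J = \sqrt{1155813 - 1967041} = \sqrt{-811228} = 2 i \sqrt{202807} \approx 900.68 i$)
$J + R = 2 i \sqrt{202807} + 1404934 = 1404934 + 2 i \sqrt{202807}$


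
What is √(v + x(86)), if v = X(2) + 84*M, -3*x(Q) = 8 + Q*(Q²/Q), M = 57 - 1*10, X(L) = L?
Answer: √1482 ≈ 38.497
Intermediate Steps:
M = 47 (M = 57 - 10 = 47)
x(Q) = -8/3 - Q²/3 (x(Q) = -(8 + Q*(Q²/Q))/3 = -(8 + Q*Q)/3 = -(8 + Q²)/3 = -8/3 - Q²/3)
v = 3950 (v = 2 + 84*47 = 2 + 3948 = 3950)
√(v + x(86)) = √(3950 + (-8/3 - ⅓*86²)) = √(3950 + (-8/3 - ⅓*7396)) = √(3950 + (-8/3 - 7396/3)) = √(3950 - 2468) = √1482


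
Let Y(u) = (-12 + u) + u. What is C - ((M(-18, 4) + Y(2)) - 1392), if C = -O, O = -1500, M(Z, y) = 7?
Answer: 2893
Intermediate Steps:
Y(u) = -12 + 2*u
C = 1500 (C = -1*(-1500) = 1500)
C - ((M(-18, 4) + Y(2)) - 1392) = 1500 - ((7 + (-12 + 2*2)) - 1392) = 1500 - ((7 + (-12 + 4)) - 1392) = 1500 - ((7 - 8) - 1392) = 1500 - (-1 - 1392) = 1500 - 1*(-1393) = 1500 + 1393 = 2893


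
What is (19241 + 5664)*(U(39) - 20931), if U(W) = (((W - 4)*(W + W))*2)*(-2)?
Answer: -793249155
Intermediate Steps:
U(W) = -8*W*(-4 + W) (U(W) = (((-4 + W)*(2*W))*2)*(-2) = ((2*W*(-4 + W))*2)*(-2) = (4*W*(-4 + W))*(-2) = -8*W*(-4 + W))
(19241 + 5664)*(U(39) - 20931) = (19241 + 5664)*(8*39*(4 - 1*39) - 20931) = 24905*(8*39*(4 - 39) - 20931) = 24905*(8*39*(-35) - 20931) = 24905*(-10920 - 20931) = 24905*(-31851) = -793249155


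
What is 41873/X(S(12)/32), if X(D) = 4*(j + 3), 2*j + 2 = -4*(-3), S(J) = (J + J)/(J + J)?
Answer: 41873/32 ≈ 1308.5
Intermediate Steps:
S(J) = 1 (S(J) = (2*J)/((2*J)) = (2*J)*(1/(2*J)) = 1)
j = 5 (j = -1 + (-4*(-3))/2 = -1 + (½)*12 = -1 + 6 = 5)
X(D) = 32 (X(D) = 4*(5 + 3) = 4*8 = 32)
41873/X(S(12)/32) = 41873/32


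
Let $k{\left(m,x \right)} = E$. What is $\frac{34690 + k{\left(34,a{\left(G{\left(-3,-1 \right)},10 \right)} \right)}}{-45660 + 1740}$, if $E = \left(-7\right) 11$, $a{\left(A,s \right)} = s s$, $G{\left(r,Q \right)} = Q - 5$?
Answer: $- \frac{34613}{43920} \approx -0.78809$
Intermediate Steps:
$G{\left(r,Q \right)} = -5 + Q$ ($G{\left(r,Q \right)} = Q - 5 = -5 + Q$)
$a{\left(A,s \right)} = s^{2}$
$E = -77$
$k{\left(m,x \right)} = -77$
$\frac{34690 + k{\left(34,a{\left(G{\left(-3,-1 \right)},10 \right)} \right)}}{-45660 + 1740} = \frac{34690 - 77}{-45660 + 1740} = \frac{34613}{-43920} = 34613 \left(- \frac{1}{43920}\right) = - \frac{34613}{43920}$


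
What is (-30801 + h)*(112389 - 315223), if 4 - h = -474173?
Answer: -89931727584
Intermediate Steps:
h = 474177 (h = 4 - 1*(-474173) = 4 + 474173 = 474177)
(-30801 + h)*(112389 - 315223) = (-30801 + 474177)*(112389 - 315223) = 443376*(-202834) = -89931727584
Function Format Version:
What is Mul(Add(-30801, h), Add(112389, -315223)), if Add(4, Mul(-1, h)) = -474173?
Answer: -89931727584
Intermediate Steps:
h = 474177 (h = Add(4, Mul(-1, -474173)) = Add(4, 474173) = 474177)
Mul(Add(-30801, h), Add(112389, -315223)) = Mul(Add(-30801, 474177), Add(112389, -315223)) = Mul(443376, -202834) = -89931727584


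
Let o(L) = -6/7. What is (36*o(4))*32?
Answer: -6912/7 ≈ -987.43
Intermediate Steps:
o(L) = -6/7 (o(L) = -6*⅐ = -6/7)
(36*o(4))*32 = (36*(-6/7))*32 = -216/7*32 = -6912/7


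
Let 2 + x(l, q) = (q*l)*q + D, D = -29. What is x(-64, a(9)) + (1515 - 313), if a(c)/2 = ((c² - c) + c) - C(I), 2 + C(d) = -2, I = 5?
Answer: -1848429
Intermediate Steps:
C(d) = -4 (C(d) = -2 - 2 = -4)
a(c) = 8 + 2*c² (a(c) = 2*(((c² - c) + c) - 1*(-4)) = 2*(c² + 4) = 2*(4 + c²) = 8 + 2*c²)
x(l, q) = -31 + l*q² (x(l, q) = -2 + ((q*l)*q - 29) = -2 + ((l*q)*q - 29) = -2 + (l*q² - 29) = -2 + (-29 + l*q²) = -31 + l*q²)
x(-64, a(9)) + (1515 - 313) = (-31 - 64*(8 + 2*9²)²) + (1515 - 313) = (-31 - 64*(8 + 2*81)²) + 1202 = (-31 - 64*(8 + 162)²) + 1202 = (-31 - 64*170²) + 1202 = (-31 - 64*28900) + 1202 = (-31 - 1849600) + 1202 = -1849631 + 1202 = -1848429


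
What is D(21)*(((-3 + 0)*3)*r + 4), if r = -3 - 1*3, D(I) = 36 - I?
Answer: 870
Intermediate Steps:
r = -6 (r = -3 - 3 = -6)
D(21)*(((-3 + 0)*3)*r + 4) = (36 - 1*21)*(((-3 + 0)*3)*(-6) + 4) = (36 - 21)*(-3*3*(-6) + 4) = 15*(-9*(-6) + 4) = 15*(54 + 4) = 15*58 = 870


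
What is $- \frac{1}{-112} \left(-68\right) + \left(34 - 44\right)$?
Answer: $- \frac{297}{28} \approx -10.607$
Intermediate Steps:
$- \frac{1}{-112} \left(-68\right) + \left(34 - 44\right) = \left(-1\right) \left(- \frac{1}{112}\right) \left(-68\right) + \left(34 - 44\right) = \frac{1}{112} \left(-68\right) - 10 = - \frac{17}{28} - 10 = - \frac{297}{28}$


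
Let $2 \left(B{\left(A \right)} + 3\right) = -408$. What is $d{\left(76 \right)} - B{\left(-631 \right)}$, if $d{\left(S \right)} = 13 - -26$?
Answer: $246$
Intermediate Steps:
$d{\left(S \right)} = 39$ ($d{\left(S \right)} = 13 + 26 = 39$)
$B{\left(A \right)} = -207$ ($B{\left(A \right)} = -3 + \frac{1}{2} \left(-408\right) = -3 - 204 = -207$)
$d{\left(76 \right)} - B{\left(-631 \right)} = 39 - -207 = 39 + 207 = 246$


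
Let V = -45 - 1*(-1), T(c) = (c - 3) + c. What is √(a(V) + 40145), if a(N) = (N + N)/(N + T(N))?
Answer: √81294945/45 ≈ 200.36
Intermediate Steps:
T(c) = -3 + 2*c (T(c) = (-3 + c) + c = -3 + 2*c)
V = -44 (V = -45 + 1 = -44)
a(N) = 2*N/(-3 + 3*N) (a(N) = (N + N)/(N + (-3 + 2*N)) = (2*N)/(-3 + 3*N) = 2*N/(-3 + 3*N))
√(a(V) + 40145) = √((⅔)*(-44)/(-1 - 44) + 40145) = √((⅔)*(-44)/(-45) + 40145) = √((⅔)*(-44)*(-1/45) + 40145) = √(88/135 + 40145) = √(5419663/135) = √81294945/45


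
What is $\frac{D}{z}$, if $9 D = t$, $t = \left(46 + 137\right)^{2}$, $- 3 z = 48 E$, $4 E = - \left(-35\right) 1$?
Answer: $- \frac{3721}{140} \approx -26.579$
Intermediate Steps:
$E = \frac{35}{4}$ ($E = \frac{\left(-1\right) \left(\left(-35\right) 1\right)}{4} = \frac{\left(-1\right) \left(-35\right)}{4} = \frac{1}{4} \cdot 35 = \frac{35}{4} \approx 8.75$)
$z = -140$ ($z = - \frac{48 \cdot \frac{35}{4}}{3} = \left(- \frac{1}{3}\right) 420 = -140$)
$t = 33489$ ($t = 183^{2} = 33489$)
$D = 3721$ ($D = \frac{1}{9} \cdot 33489 = 3721$)
$\frac{D}{z} = \frac{3721}{-140} = 3721 \left(- \frac{1}{140}\right) = - \frac{3721}{140}$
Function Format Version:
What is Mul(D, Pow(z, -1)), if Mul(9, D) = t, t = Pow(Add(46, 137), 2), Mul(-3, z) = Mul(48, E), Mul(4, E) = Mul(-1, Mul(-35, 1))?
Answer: Rational(-3721, 140) ≈ -26.579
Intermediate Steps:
E = Rational(35, 4) (E = Mul(Rational(1, 4), Mul(-1, Mul(-35, 1))) = Mul(Rational(1, 4), Mul(-1, -35)) = Mul(Rational(1, 4), 35) = Rational(35, 4) ≈ 8.7500)
z = -140 (z = Mul(Rational(-1, 3), Mul(48, Rational(35, 4))) = Mul(Rational(-1, 3), 420) = -140)
t = 33489 (t = Pow(183, 2) = 33489)
D = 3721 (D = Mul(Rational(1, 9), 33489) = 3721)
Mul(D, Pow(z, -1)) = Mul(3721, Pow(-140, -1)) = Mul(3721, Rational(-1, 140)) = Rational(-3721, 140)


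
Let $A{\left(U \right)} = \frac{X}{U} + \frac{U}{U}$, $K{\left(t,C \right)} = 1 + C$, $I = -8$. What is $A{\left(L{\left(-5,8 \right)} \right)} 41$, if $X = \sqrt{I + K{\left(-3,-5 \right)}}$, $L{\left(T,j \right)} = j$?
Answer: $41 + \frac{41 i \sqrt{3}}{4} \approx 41.0 + 17.754 i$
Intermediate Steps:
$X = 2 i \sqrt{3}$ ($X = \sqrt{-8 + \left(1 - 5\right)} = \sqrt{-8 - 4} = \sqrt{-12} = 2 i \sqrt{3} \approx 3.4641 i$)
$A{\left(U \right)} = 1 + \frac{2 i \sqrt{3}}{U}$ ($A{\left(U \right)} = \frac{2 i \sqrt{3}}{U} + \frac{U}{U} = \frac{2 i \sqrt{3}}{U} + 1 = 1 + \frac{2 i \sqrt{3}}{U}$)
$A{\left(L{\left(-5,8 \right)} \right)} 41 = \frac{8 + 2 i \sqrt{3}}{8} \cdot 41 = \left(1 + \frac{i \sqrt{3}}{4}\right) 41 = 41 + \frac{41 i \sqrt{3}}{4}$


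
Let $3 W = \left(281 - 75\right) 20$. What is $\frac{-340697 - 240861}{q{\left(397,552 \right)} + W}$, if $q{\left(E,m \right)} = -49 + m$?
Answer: $- \frac{1744674}{5629} \approx -309.94$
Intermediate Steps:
$W = \frac{4120}{3}$ ($W = \frac{\left(281 - 75\right) 20}{3} = \frac{206 \cdot 20}{3} = \frac{1}{3} \cdot 4120 = \frac{4120}{3} \approx 1373.3$)
$\frac{-340697 - 240861}{q{\left(397,552 \right)} + W} = \frac{-340697 - 240861}{\left(-49 + 552\right) + \frac{4120}{3}} = - \frac{581558}{503 + \frac{4120}{3}} = - \frac{581558}{\frac{5629}{3}} = \left(-581558\right) \frac{3}{5629} = - \frac{1744674}{5629}$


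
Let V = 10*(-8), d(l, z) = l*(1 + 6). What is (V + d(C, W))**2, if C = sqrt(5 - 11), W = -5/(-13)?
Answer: 6106 - 1120*I*sqrt(6) ≈ 6106.0 - 2743.4*I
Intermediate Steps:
W = 5/13 (W = -5*(-1/13) = 5/13 ≈ 0.38462)
C = I*sqrt(6) (C = sqrt(-6) = I*sqrt(6) ≈ 2.4495*I)
d(l, z) = 7*l (d(l, z) = l*7 = 7*l)
V = -80
(V + d(C, W))**2 = (-80 + 7*(I*sqrt(6)))**2 = (-80 + 7*I*sqrt(6))**2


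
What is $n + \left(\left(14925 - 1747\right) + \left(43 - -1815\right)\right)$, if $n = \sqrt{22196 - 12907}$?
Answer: $15036 + \sqrt{9289} \approx 15132.0$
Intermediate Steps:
$n = \sqrt{9289} \approx 96.379$
$n + \left(\left(14925 - 1747\right) + \left(43 - -1815\right)\right) = \sqrt{9289} + \left(\left(14925 - 1747\right) + \left(43 - -1815\right)\right) = \sqrt{9289} + \left(13178 + \left(43 + 1815\right)\right) = \sqrt{9289} + \left(13178 + 1858\right) = \sqrt{9289} + 15036 = 15036 + \sqrt{9289}$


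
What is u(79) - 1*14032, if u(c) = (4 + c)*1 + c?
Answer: -13870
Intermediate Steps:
u(c) = 4 + 2*c (u(c) = (4 + c) + c = 4 + 2*c)
u(79) - 1*14032 = (4 + 2*79) - 1*14032 = (4 + 158) - 14032 = 162 - 14032 = -13870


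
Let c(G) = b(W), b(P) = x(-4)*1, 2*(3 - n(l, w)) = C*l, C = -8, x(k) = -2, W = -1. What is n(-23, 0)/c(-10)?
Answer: 89/2 ≈ 44.500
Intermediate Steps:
n(l, w) = 3 + 4*l (n(l, w) = 3 - (-4)*l = 3 + 4*l)
b(P) = -2 (b(P) = -2*1 = -2)
c(G) = -2
n(-23, 0)/c(-10) = (3 + 4*(-23))/(-2) = (3 - 92)*(-½) = -89*(-½) = 89/2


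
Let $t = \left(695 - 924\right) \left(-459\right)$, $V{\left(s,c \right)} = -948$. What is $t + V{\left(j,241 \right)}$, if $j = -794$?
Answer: $104163$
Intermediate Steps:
$t = 105111$ ($t = \left(-229\right) \left(-459\right) = 105111$)
$t + V{\left(j,241 \right)} = 105111 - 948 = 104163$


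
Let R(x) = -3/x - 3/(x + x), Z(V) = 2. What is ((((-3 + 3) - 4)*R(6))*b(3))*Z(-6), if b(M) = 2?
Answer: 12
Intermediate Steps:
R(x) = -9/(2*x) (R(x) = -3/x - 3*1/(2*x) = -3/x - 3/(2*x) = -9/(2*x))
((((-3 + 3) - 4)*R(6))*b(3))*Z(-6) = ((((-3 + 3) - 4)*(-9/2/6))*2)*2 = (((0 - 4)*(-9/2*⅙))*2)*2 = (-4*(-¾)*2)*2 = (3*2)*2 = 6*2 = 12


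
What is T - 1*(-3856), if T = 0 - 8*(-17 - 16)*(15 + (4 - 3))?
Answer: 8080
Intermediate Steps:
T = 4224 (T = 0 - (-264)*(15 + 1) = 0 - (-264)*16 = 0 - 8*(-528) = 0 + 4224 = 4224)
T - 1*(-3856) = 4224 - 1*(-3856) = 4224 + 3856 = 8080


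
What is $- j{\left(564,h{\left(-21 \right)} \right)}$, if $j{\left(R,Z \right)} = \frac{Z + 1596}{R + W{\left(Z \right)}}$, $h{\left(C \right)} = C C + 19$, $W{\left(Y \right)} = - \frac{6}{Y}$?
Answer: $- \frac{472880}{129717} \approx -3.6455$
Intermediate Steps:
$h{\left(C \right)} = 19 + C^{2}$ ($h{\left(C \right)} = C^{2} + 19 = 19 + C^{2}$)
$j{\left(R,Z \right)} = \frac{1596 + Z}{R - \frac{6}{Z}}$ ($j{\left(R,Z \right)} = \frac{Z + 1596}{R - \frac{6}{Z}} = \frac{1596 + Z}{R - \frac{6}{Z}}$)
$- j{\left(564,h{\left(-21 \right)} \right)} = - \frac{\left(19 + \left(-21\right)^{2}\right) \left(1596 + \left(19 + \left(-21\right)^{2}\right)\right)}{-6 + 564 \left(19 + \left(-21\right)^{2}\right)} = - \frac{\left(19 + 441\right) \left(1596 + \left(19 + 441\right)\right)}{-6 + 564 \left(19 + 441\right)} = - \frac{460 \left(1596 + 460\right)}{-6 + 564 \cdot 460} = - \frac{460 \cdot 2056}{-6 + 259440} = - \frac{460 \cdot 2056}{259434} = \left(-1\right) \frac{472880}{129717} = - \frac{472880}{129717}$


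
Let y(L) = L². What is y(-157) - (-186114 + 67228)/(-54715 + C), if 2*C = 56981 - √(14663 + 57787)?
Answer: 22597539414457/916941717 + 1188860*√322/916941717 ≈ 24645.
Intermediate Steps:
C = 56981/2 - 15*√322/2 (C = (56981 - √(14663 + 57787))/2 = (56981 - √72450)/2 = (56981 - 15*√322)/2 = 56981/2 - 15*√322/2 ≈ 28356.)
y(-157) - (-186114 + 67228)/(-54715 + C) = (-157)² - (-186114 + 67228)/(-54715 + (56981/2 - 15*√322/2)) = 24649 - (-118886)/(-52449/2 - 15*√322/2) = 24649 + 118886/(-52449/2 - 15*√322/2)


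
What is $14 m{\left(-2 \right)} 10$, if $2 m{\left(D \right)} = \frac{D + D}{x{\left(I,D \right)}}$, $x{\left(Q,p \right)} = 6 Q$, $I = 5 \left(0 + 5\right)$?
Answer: $- \frac{28}{15} \approx -1.8667$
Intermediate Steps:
$I = 25$ ($I = 5 \cdot 5 = 25$)
$m{\left(D \right)} = \frac{D}{150}$ ($m{\left(D \right)} = \frac{\left(D + D\right) \frac{1}{6 \cdot 25}}{2} = \frac{2 D \frac{1}{150}}{2} = \frac{\frac{1}{75} D}{2} = \frac{D}{150}$)
$14 m{\left(-2 \right)} 10 = 14 \cdot \frac{1}{150} \left(-2\right) 10 = 14 \left(- \frac{1}{75}\right) 10 = \left(- \frac{14}{75}\right) 10 = - \frac{28}{15}$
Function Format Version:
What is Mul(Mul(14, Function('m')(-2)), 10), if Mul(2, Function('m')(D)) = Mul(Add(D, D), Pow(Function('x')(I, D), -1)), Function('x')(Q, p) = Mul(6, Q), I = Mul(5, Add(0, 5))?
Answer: Rational(-28, 15) ≈ -1.8667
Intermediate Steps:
I = 25 (I = Mul(5, 5) = 25)
Function('m')(D) = Mul(Rational(1, 150), D) (Function('m')(D) = Mul(Rational(1, 2), Mul(Add(D, D), Pow(Mul(6, 25), -1))) = Mul(Rational(1, 2), Mul(Mul(2, D), Pow(150, -1))) = Mul(Rational(1, 2), Mul(Mul(2, D), Rational(1, 150))) = Mul(Rational(1, 2), Mul(Rational(1, 75), D)) = Mul(Rational(1, 150), D))
Mul(Mul(14, Function('m')(-2)), 10) = Mul(Mul(14, Mul(Rational(1, 150), -2)), 10) = Mul(Mul(14, Rational(-1, 75)), 10) = Mul(Rational(-14, 75), 10) = Rational(-28, 15)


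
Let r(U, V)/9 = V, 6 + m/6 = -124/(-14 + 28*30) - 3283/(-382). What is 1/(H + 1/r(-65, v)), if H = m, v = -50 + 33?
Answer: 12069099/176911058 ≈ 0.068221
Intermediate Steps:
v = -17
m = 1156797/78883 (m = -36 + 6*(-124/(-14 + 28*30) - 3283/(-382)) = -36 + 6*(-124/(-14 + 840) - 3283*(-1/382)) = -36 + 6*(-124/826 + 3283/382) = -36 + 6*(-124*1/826 + 3283/382) = -36 + 6*(-62/413 + 3283/382) = -36 + 6*(1332195/157766) = -36 + 3996585/78883 = 1156797/78883 ≈ 14.665)
r(U, V) = 9*V
H = 1156797/78883 ≈ 14.665
1/(H + 1/r(-65, v)) = 1/(1156797/78883 + 1/(9*(-17))) = 1/(1156797/78883 + 1/(-153)) = 1/(1156797/78883 - 1/153) = 1/(176911058/12069099) = 12069099/176911058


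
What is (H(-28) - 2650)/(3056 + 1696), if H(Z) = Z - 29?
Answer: -2707/4752 ≈ -0.56965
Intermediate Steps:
H(Z) = -29 + Z
(H(-28) - 2650)/(3056 + 1696) = ((-29 - 28) - 2650)/(3056 + 1696) = (-57 - 2650)/4752 = -2707*1/4752 = -2707/4752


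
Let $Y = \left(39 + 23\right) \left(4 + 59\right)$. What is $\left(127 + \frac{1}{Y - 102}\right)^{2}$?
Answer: $\frac{233394305881}{14470416} \approx 16129.0$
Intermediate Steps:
$Y = 3906$ ($Y = 62 \cdot 63 = 3906$)
$\left(127 + \frac{1}{Y - 102}\right)^{2} = \left(127 + \frac{1}{3906 - 102}\right)^{2} = \left(127 + \frac{1}{3804}\right)^{2} = \left(\frac{483109}{3804}\right)^{2} = \frac{233394305881}{14470416}$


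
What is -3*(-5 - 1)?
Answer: 18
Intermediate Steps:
-3*(-5 - 1) = -3*(-6) = 18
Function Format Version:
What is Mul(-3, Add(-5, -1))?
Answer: 18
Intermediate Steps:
Mul(-3, Add(-5, -1)) = Mul(-3, -6) = 18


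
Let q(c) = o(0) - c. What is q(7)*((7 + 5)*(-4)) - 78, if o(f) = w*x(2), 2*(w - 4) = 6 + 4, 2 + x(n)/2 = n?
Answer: 258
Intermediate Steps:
x(n) = -4 + 2*n
w = 9 (w = 4 + (6 + 4)/2 = 4 + (1/2)*10 = 4 + 5 = 9)
o(f) = 0 (o(f) = 9*(-4 + 2*2) = 9*(-4 + 4) = 9*0 = 0)
q(c) = -c (q(c) = 0 - c = -c)
q(7)*((7 + 5)*(-4)) - 78 = (-1*7)*((7 + 5)*(-4)) - 78 = -84*(-4) - 78 = -7*(-48) - 78 = 336 - 78 = 258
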